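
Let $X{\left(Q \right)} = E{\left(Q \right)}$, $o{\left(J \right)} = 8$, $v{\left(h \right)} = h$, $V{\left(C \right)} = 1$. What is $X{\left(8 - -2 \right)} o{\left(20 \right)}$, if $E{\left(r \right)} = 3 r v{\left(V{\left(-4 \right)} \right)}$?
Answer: $240$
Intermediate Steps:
$E{\left(r \right)} = 3 r$ ($E{\left(r \right)} = 3 r 1 = 3 r$)
$X{\left(Q \right)} = 3 Q$
$X{\left(8 - -2 \right)} o{\left(20 \right)} = 3 \left(8 - -2\right) 8 = 3 \left(8 + 2\right) 8 = 3 \cdot 10 \cdot 8 = 30 \cdot 8 = 240$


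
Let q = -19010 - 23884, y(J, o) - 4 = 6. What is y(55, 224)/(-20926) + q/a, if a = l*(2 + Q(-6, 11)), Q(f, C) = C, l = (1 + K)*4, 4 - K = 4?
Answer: -224400091/272038 ≈ -824.88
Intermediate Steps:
K = 0 (K = 4 - 1*4 = 4 - 4 = 0)
y(J, o) = 10 (y(J, o) = 4 + 6 = 10)
l = 4 (l = (1 + 0)*4 = 1*4 = 4)
a = 52 (a = 4*(2 + 11) = 4*13 = 52)
q = -42894
y(55, 224)/(-20926) + q/a = 10/(-20926) - 42894/52 = 10*(-1/20926) - 42894*1/52 = -5/10463 - 21447/26 = -224400091/272038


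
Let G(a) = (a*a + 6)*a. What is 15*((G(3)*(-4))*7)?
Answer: -18900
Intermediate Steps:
G(a) = a*(6 + a²) (G(a) = (a² + 6)*a = (6 + a²)*a = a*(6 + a²))
15*((G(3)*(-4))*7) = 15*(((3*(6 + 3²))*(-4))*7) = 15*(((3*(6 + 9))*(-4))*7) = 15*(((3*15)*(-4))*7) = 15*((45*(-4))*7) = 15*(-180*7) = 15*(-1260) = -18900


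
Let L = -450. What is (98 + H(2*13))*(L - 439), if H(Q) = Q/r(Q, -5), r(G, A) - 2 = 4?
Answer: -272923/3 ≈ -90974.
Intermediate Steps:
r(G, A) = 6 (r(G, A) = 2 + 4 = 6)
H(Q) = Q/6
(98 + H(2*13))*(L - 439) = (98 + (2*13)/6)*(-450 - 439) = (98 + (⅙)*26)*(-889) = (98 + 13/3)*(-889) = (307/3)*(-889) = -272923/3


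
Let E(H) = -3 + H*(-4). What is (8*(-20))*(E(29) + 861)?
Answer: -118720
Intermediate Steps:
E(H) = -3 - 4*H
(8*(-20))*(E(29) + 861) = (8*(-20))*((-3 - 4*29) + 861) = -160*((-3 - 116) + 861) = -160*(-119 + 861) = -160*742 = -118720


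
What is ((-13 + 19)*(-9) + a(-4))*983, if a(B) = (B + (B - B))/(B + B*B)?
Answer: -160229/3 ≈ -53410.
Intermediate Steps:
a(B) = B/(B + B**2) (a(B) = (B + 0)/(B + B**2) = B/(B + B**2))
((-13 + 19)*(-9) + a(-4))*983 = ((-13 + 19)*(-9) + 1/(1 - 4))*983 = (6*(-9) + 1/(-3))*983 = (-54 - 1/3)*983 = -163/3*983 = -160229/3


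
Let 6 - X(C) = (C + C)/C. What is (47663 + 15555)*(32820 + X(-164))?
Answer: 2075067632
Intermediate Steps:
X(C) = 4 (X(C) = 6 - (C + C)/C = 6 - 2*C/C = 6 - 1*2 = 6 - 2 = 4)
(47663 + 15555)*(32820 + X(-164)) = (47663 + 15555)*(32820 + 4) = 63218*32824 = 2075067632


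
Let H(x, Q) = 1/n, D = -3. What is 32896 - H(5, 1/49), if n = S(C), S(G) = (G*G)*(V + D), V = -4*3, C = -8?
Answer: 31580161/960 ≈ 32896.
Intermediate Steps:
V = -12
S(G) = -15*G² (S(G) = (G*G)*(-12 - 3) = G²*(-15) = -15*G²)
n = -960 (n = -15*(-8)² = -15*64 = -960)
H(x, Q) = -1/960 (H(x, Q) = 1/(-960) = -1/960)
32896 - H(5, 1/49) = 32896 - 1*(-1/960) = 32896 + 1/960 = 31580161/960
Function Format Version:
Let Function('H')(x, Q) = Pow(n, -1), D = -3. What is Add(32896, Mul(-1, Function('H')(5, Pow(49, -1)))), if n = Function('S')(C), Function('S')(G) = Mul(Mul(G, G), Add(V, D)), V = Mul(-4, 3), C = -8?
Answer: Rational(31580161, 960) ≈ 32896.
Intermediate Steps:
V = -12
Function('S')(G) = Mul(-15, Pow(G, 2)) (Function('S')(G) = Mul(Mul(G, G), Add(-12, -3)) = Mul(Pow(G, 2), -15) = Mul(-15, Pow(G, 2)))
n = -960 (n = Mul(-15, Pow(-8, 2)) = Mul(-15, 64) = -960)
Function('H')(x, Q) = Rational(-1, 960) (Function('H')(x, Q) = Pow(-960, -1) = Rational(-1, 960))
Add(32896, Mul(-1, Function('H')(5, Pow(49, -1)))) = Add(32896, Mul(-1, Rational(-1, 960))) = Add(32896, Rational(1, 960)) = Rational(31580161, 960)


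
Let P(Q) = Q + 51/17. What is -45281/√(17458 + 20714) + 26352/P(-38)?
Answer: -26352/35 - 45281*√9543/19086 ≈ -984.68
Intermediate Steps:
P(Q) = 3 + Q (P(Q) = Q + 51*(1/17) = Q + 3 = 3 + Q)
-45281/√(17458 + 20714) + 26352/P(-38) = -45281/√(17458 + 20714) + 26352/(3 - 38) = -45281*√9543/19086 + 26352/(-35) = -45281*√9543/19086 + 26352*(-1/35) = -45281*√9543/19086 - 26352/35 = -26352/35 - 45281*√9543/19086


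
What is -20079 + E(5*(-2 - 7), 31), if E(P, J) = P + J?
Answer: -20093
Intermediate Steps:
E(P, J) = J + P
-20079 + E(5*(-2 - 7), 31) = -20079 + (31 + 5*(-2 - 7)) = -20079 + (31 + 5*(-9)) = -20079 + (31 - 45) = -20079 - 14 = -20093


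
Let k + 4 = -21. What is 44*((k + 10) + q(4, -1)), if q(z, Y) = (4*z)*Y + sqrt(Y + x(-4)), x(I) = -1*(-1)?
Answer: -1364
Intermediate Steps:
k = -25 (k = -4 - 21 = -25)
x(I) = 1
q(z, Y) = sqrt(1 + Y) + 4*Y*z (q(z, Y) = (4*z)*Y + sqrt(Y + 1) = 4*Y*z + sqrt(1 + Y) = sqrt(1 + Y) + 4*Y*z)
44*((k + 10) + q(4, -1)) = 44*((-25 + 10) + (sqrt(1 - 1) + 4*(-1)*4)) = 44*(-15 + (sqrt(0) - 16)) = 44*(-15 + (0 - 16)) = 44*(-15 - 16) = 44*(-31) = -1364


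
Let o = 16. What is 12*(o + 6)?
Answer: 264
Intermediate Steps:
12*(o + 6) = 12*(16 + 6) = 12*22 = 264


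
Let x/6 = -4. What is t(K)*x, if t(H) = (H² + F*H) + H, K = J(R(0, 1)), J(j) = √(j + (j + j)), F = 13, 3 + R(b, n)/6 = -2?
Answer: 2160 - 1008*I*√10 ≈ 2160.0 - 3187.6*I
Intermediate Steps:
R(b, n) = -30 (R(b, n) = -18 + 6*(-2) = -18 - 12 = -30)
J(j) = √3*√j (J(j) = √(j + 2*j) = √(3*j) = √3*√j)
x = -24 (x = 6*(-4) = -24)
K = 3*I*√10 (K = √3*√(-30) = √3*(I*√30) = 3*I*√10 ≈ 9.4868*I)
t(H) = H² + 14*H (t(H) = (H² + 13*H) + H = H² + 14*H)
t(K)*x = ((3*I*√10)*(14 + 3*I*√10))*(-24) = (3*I*√10*(14 + 3*I*√10))*(-24) = -72*I*√10*(14 + 3*I*√10)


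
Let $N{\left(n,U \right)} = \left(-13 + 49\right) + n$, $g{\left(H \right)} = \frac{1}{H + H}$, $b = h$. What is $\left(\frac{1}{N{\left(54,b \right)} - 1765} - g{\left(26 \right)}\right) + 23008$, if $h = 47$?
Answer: $\frac{2003995073}{87100} \approx 23008.0$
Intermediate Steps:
$b = 47$
$g{\left(H \right)} = \frac{1}{2 H}$
$N{\left(n,U \right)} = 36 + n$
$\left(\frac{1}{N{\left(54,b \right)} - 1765} - g{\left(26 \right)}\right) + 23008 = \left(\frac{1}{\left(36 + 54\right) - 1765} - \frac{1}{2 \cdot 26}\right) + 23008 = \left(\frac{1}{90 - 1765} - \frac{1}{2} \cdot \frac{1}{26}\right) + 23008 = \left(\frac{1}{-1675} - \frac{1}{52}\right) + 23008 = \left(- \frac{1}{1675} - \frac{1}{52}\right) + 23008 = - \frac{1727}{87100} + 23008 = \frac{2003995073}{87100}$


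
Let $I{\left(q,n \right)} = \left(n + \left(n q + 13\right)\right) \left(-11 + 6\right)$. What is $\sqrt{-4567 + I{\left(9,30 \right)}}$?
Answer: $2 i \sqrt{1533} \approx 78.307 i$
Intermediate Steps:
$I{\left(q,n \right)} = -65 - 5 n - 5 n q$ ($I{\left(q,n \right)} = \left(n + \left(13 + n q\right)\right) \left(-5\right) = \left(13 + n + n q\right) \left(-5\right) = -65 - 5 n - 5 n q$)
$\sqrt{-4567 + I{\left(9,30 \right)}} = \sqrt{-4567 - \left(215 + 1350\right)} = \sqrt{-4567 - 1565} = \sqrt{-6132} = 2 i \sqrt{1533}$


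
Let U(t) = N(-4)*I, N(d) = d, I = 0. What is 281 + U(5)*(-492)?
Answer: 281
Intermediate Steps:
U(t) = 0 (U(t) = -4*0 = 0)
281 + U(5)*(-492) = 281 + 0*(-492) = 281 + 0 = 281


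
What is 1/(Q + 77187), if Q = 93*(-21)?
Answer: 1/75234 ≈ 1.3292e-5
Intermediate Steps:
Q = -1953
1/(Q + 77187) = 1/(-1953 + 77187) = 1/75234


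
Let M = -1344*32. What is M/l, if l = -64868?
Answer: 10752/16217 ≈ 0.66301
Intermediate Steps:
M = -43008
M/l = -43008/(-64868) = -43008*(-1/64868) = 10752/16217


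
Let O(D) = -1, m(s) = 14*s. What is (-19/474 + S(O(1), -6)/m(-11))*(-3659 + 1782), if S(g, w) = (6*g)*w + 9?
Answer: 11382128/18249 ≈ 623.71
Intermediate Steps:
S(g, w) = 9 + 6*g*w (S(g, w) = 6*g*w + 9 = 9 + 6*g*w)
(-19/474 + S(O(1), -6)/m(-11))*(-3659 + 1782) = (-19/474 + (9 + 6*(-1)*(-6))/((14*(-11))))*(-3659 + 1782) = (-19*1/474 + (9 + 36)/(-154))*(-1877) = (-19/474 + 45*(-1/154))*(-1877) = (-19/474 - 45/154)*(-1877) = -6064/18249*(-1877) = 11382128/18249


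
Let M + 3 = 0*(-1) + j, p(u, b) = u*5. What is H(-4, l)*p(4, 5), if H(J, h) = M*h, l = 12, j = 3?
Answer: 0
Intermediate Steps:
p(u, b) = 5*u
M = 0 (M = -3 + (0*(-1) + 3) = -3 + (0 + 3) = -3 + 3 = 0)
H(J, h) = 0 (H(J, h) = 0*h = 0)
H(-4, l)*p(4, 5) = 0*(5*4) = 0*20 = 0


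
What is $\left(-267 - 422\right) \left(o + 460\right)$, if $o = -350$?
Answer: $-75790$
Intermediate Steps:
$\left(-267 - 422\right) \left(o + 460\right) = \left(-267 - 422\right) \left(-350 + 460\right) = \left(-689\right) 110 = -75790$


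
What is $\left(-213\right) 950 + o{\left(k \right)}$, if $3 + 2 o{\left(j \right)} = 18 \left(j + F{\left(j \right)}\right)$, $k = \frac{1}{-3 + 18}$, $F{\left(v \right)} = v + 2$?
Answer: $- \frac{2023323}{10} \approx -2.0233 \cdot 10^{5}$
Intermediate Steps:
$F{\left(v \right)} = 2 + v$
$k = \frac{1}{15} \approx 0.066667$
$o{\left(j \right)} = \frac{33}{2} + 18 j$ ($o{\left(j \right)} = - \frac{3}{2} + \frac{18 \left(j + \left(2 + j\right)\right)}{2} = - \frac{3}{2} + \frac{18 \left(2 + 2 j\right)}{2} = - \frac{3}{2} + \frac{36 + 36 j}{2} = - \frac{3}{2} + \left(18 + 18 j\right) = \frac{33}{2} + 18 j$)
$\left(-213\right) 950 + o{\left(k \right)} = \left(-213\right) 950 + \left(\frac{33}{2} + 18 \cdot \frac{1}{15}\right) = -202350 + \left(\frac{33}{2} + \frac{6}{5}\right) = -202350 + \frac{177}{10} = - \frac{2023323}{10}$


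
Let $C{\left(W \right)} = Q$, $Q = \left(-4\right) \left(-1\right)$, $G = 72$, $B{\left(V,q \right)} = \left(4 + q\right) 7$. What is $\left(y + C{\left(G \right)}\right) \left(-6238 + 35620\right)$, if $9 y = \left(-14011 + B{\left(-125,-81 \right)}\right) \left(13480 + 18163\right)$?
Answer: $-1503070861172$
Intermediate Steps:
$B{\left(V,q \right)} = 28 + 7 q$
$Q = 4$
$C{\left(W \right)} = 4$
$y = - \frac{153468550}{3}$ ($y = \frac{\left(-14011 + \left(28 + 7 \left(-81\right)\right)\right) \left(13480 + 18163\right)}{9} = \frac{\left(-14011 + \left(28 - 567\right)\right) 31643}{9} = \frac{\left(-14011 - 539\right) 31643}{9} = \frac{\left(-14550\right) 31643}{9} = \frac{1}{9} \left(-460405650\right) = - \frac{153468550}{3} \approx -5.1156 \cdot 10^{7}$)
$\left(y + C{\left(G \right)}\right) \left(-6238 + 35620\right) = \left(- \frac{153468550}{3} + 4\right) \left(-6238 + 35620\right) = \left(- \frac{153468538}{3}\right) 29382 = -1503070861172$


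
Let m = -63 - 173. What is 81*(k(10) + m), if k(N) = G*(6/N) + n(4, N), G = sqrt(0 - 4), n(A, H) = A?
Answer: -18792 + 486*I/5 ≈ -18792.0 + 97.2*I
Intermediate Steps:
m = -236
G = 2*I (G = sqrt(-4) = 2*I ≈ 2.0*I)
k(N) = 4 + 12*I/N (k(N) = (2*I)*(6/N) + 4 = 12*I/N + 4 = 4 + 12*I/N)
81*(k(10) + m) = 81*((4 + 12*I/10) - 236) = 81*((4 + 12*I*(1/10)) - 236) = 81*((4 + 6*I/5) - 236) = 81*(-232 + 6*I/5) = -18792 + 486*I/5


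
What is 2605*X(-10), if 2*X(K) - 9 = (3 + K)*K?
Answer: 205795/2 ≈ 1.0290e+5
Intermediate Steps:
X(K) = 9/2 + K*(3 + K)/2 (X(K) = 9/2 + ((3 + K)*K)/2 = 9/2 + (K*(3 + K))/2 = 9/2 + K*(3 + K)/2)
2605*X(-10) = 2605*(9/2 + (½)*(-10)² + (3/2)*(-10)) = 2605*(9/2 + (½)*100 - 15) = 2605*(9/2 + 50 - 15) = 2605*(79/2) = 205795/2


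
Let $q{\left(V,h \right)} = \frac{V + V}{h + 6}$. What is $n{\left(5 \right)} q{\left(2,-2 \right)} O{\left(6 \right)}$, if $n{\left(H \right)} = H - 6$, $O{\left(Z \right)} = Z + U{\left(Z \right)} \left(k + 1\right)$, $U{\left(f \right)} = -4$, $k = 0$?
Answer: $-2$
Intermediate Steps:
$q{\left(V,h \right)} = \frac{2 V}{6 + h}$
$O{\left(Z \right)} = -4 + Z$ ($O{\left(Z \right)} = Z - 4 \left(0 + 1\right) = Z - 4 = -4 + Z$)
$n{\left(H \right)} = -6 + H$
$n{\left(5 \right)} q{\left(2,-2 \right)} O{\left(6 \right)} = \left(-6 + 5\right) 2 \cdot 2 \frac{1}{6 - 2} \left(-4 + 6\right) = - \frac{2 \cdot 2}{4} \cdot 2 = \left(-1\right) 1 \cdot 2 = \left(-1\right) 2 = -2$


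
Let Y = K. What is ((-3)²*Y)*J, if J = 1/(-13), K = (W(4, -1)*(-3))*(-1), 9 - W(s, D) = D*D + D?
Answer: -243/13 ≈ -18.692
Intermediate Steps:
W(s, D) = 9 - D - D² (W(s, D) = 9 - (D*D + D) = 9 - (D² + D) = 9 - (D + D²) = 9 + (-D - D²) = 9 - D - D²)
K = 27 (K = ((9 - 1*(-1) - 1*(-1)²)*(-3))*(-1) = ((9 + 1 - 1*1)*(-3))*(-1) = ((9 + 1 - 1)*(-3))*(-1) = (9*(-3))*(-1) = -27*(-1) = 27)
Y = 27
J = -1/13 ≈ -0.076923
((-3)²*Y)*J = ((-3)²*27)*(-1/13) = (9*27)*(-1/13) = 243*(-1/13) = -243/13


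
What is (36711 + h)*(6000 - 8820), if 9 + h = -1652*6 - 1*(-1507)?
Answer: -79797540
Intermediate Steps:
h = -8414 (h = -9 + (-1652*6 - 1*(-1507)) = -9 + (-9912 + 1507) = -9 - 8405 = -8414)
(36711 + h)*(6000 - 8820) = (36711 - 8414)*(6000 - 8820) = 28297*(-2820) = -79797540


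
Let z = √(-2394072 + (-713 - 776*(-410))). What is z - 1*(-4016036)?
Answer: 4016036 + 5*I*√83065 ≈ 4.016e+6 + 1441.1*I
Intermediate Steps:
z = 5*I*√83065 (z = √(-2394072 + (-713 + 318160)) = √(-2394072 + 317447) = √(-2076625) = 5*I*√83065 ≈ 1441.1*I)
z - 1*(-4016036) = 5*I*√83065 - 1*(-4016036) = 5*I*√83065 + 4016036 = 4016036 + 5*I*√83065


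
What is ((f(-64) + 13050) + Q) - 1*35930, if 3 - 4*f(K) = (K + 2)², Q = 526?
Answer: -93257/4 ≈ -23314.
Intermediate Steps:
f(K) = ¾ - (2 + K)²/4 (f(K) = ¾ - (K + 2)²/4 = ¾ - (2 + K)²/4)
((f(-64) + 13050) + Q) - 1*35930 = (((¾ - (2 - 64)²/4) + 13050) + 526) - 1*35930 = (((¾ - ¼*(-62)²) + 13050) + 526) - 35930 = (((¾ - ¼*3844) + 13050) + 526) - 35930 = (((¾ - 961) + 13050) + 526) - 35930 = ((-3841/4 + 13050) + 526) - 35930 = (48359/4 + 526) - 35930 = 50463/4 - 35930 = -93257/4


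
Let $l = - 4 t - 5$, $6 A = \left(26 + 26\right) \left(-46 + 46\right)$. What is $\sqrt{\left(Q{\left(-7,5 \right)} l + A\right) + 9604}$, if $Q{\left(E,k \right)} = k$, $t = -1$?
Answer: $\sqrt{9599} \approx 97.974$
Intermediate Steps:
$A = 0$ ($A = \frac{\left(26 + 26\right) \left(-46 + 46\right)}{6} = \frac{52 \cdot 0}{6} = \frac{1}{6} \cdot 0 = 0$)
$l = -1$ ($l = \left(-4\right) \left(-1\right) - 5 = 4 - 5 = -1$)
$\sqrt{\left(Q{\left(-7,5 \right)} l + A\right) + 9604} = \sqrt{\left(5 \left(-1\right) + 0\right) + 9604} = \sqrt{\left(-5 + 0\right) + 9604} = \sqrt{-5 + 9604} = \sqrt{9599}$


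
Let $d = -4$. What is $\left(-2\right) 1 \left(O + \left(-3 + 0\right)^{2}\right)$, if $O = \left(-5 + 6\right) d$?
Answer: $-10$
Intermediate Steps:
$O = -4$ ($O = \left(-5 + 6\right) \left(-4\right) = 1 \left(-4\right) = -4$)
$\left(-2\right) 1 \left(O + \left(-3 + 0\right)^{2}\right) = \left(-2\right) 1 \left(-4 + \left(-3 + 0\right)^{2}\right) = - 2 \left(-4 + \left(-3\right)^{2}\right) = - 2 \left(-4 + 9\right) = \left(-2\right) 5 = -10$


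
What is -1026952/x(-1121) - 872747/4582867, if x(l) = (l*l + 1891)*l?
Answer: -306644406572125/1616393657141131 ≈ -0.18971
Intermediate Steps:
x(l) = l*(1891 + l**2) (x(l) = (l**2 + 1891)*l = (1891 + l**2)*l = l*(1891 + l**2))
-1026952/x(-1121) - 872747/4582867 = -1026952*(-1/(1121*(1891 + (-1121)**2))) - 872747/4582867 = -1026952*(-1/(1121*(1891 + 1256641))) - 872747*1/4582867 = -1026952/((-1121*1258532)) - 872747/4582867 = -1026952/(-1410814372) - 872747/4582867 = -1026952*(-1/1410814372) - 872747/4582867 = 256738/352703593 - 872747/4582867 = -306644406572125/1616393657141131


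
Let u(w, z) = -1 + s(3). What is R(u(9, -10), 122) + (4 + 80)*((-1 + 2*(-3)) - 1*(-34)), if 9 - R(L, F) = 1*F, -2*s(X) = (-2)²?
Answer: 2155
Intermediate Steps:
s(X) = -2 (s(X) = -½*(-2)² = -½*4 = -2)
u(w, z) = -3 (u(w, z) = -1 - 2 = -3)
R(L, F) = 9 - F
R(u(9, -10), 122) + (4 + 80)*((-1 + 2*(-3)) - 1*(-34)) = (9 - 1*122) + (4 + 80)*((-1 + 2*(-3)) - 1*(-34)) = (9 - 122) + 84*((-1 - 6) + 34) = -113 + 84*(-7 + 34) = -113 + 84*27 = -113 + 2268 = 2155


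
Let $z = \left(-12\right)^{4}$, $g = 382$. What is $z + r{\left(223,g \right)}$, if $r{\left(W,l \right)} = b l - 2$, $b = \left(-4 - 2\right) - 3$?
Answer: $17296$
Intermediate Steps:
$b = -9$ ($b = -6 - 3 = -9$)
$r{\left(W,l \right)} = -2 - 9 l$ ($r{\left(W,l \right)} = - 9 l - 2 = -2 - 9 l$)
$z = 20736$
$z + r{\left(223,g \right)} = 20736 - 3440 = 17296$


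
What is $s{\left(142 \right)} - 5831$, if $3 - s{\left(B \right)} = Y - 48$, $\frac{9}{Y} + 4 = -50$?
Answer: $- \frac{34679}{6} \approx -5779.8$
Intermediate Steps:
$Y = - \frac{1}{6}$ ($Y = \frac{9}{-4 - 50} = \frac{9}{-54} = 9 \left(- \frac{1}{54}\right) = - \frac{1}{6} \approx -0.16667$)
$s{\left(B \right)} = \frac{307}{6}$ ($s{\left(B \right)} = 3 - \left(- \frac{1}{6} - 48\right) = 3 - - \frac{289}{6} = 3 + \frac{289}{6} = \frac{307}{6}$)
$s{\left(142 \right)} - 5831 = \frac{307}{6} - 5831 = - \frac{34679}{6}$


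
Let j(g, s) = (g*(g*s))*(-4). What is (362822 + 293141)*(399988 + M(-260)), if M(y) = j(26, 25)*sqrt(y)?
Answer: 262377328444 - 88686197600*I*sqrt(65) ≈ 2.6238e+11 - 7.1501e+11*I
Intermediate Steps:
j(g, s) = -4*s*g**2 (j(g, s) = (s*g**2)*(-4) = -4*s*g**2)
M(y) = -67600*sqrt(y) (M(y) = (-4*25*26**2)*sqrt(y) = (-4*25*676)*sqrt(y) = -67600*sqrt(y))
(362822 + 293141)*(399988 + M(-260)) = (362822 + 293141)*(399988 - 135200*I*sqrt(65)) = 655963*(399988 - 135200*I*sqrt(65)) = 262377328444 - 88686197600*I*sqrt(65)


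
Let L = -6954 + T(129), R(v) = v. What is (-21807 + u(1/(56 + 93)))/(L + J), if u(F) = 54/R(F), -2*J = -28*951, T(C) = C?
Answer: -1529/721 ≈ -2.1207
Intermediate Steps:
J = 13314 (J = -(-14)*951 = -1/2*(-26628) = 13314)
u(F) = 54/F
L = -6825 (L = -6954 + 129 = -6825)
(-21807 + u(1/(56 + 93)))/(L + J) = (-21807 + 54/(1/(56 + 93)))/(-6825 + 13314) = (-21807 + 54/(1/149))/6489 = (-21807 + 54/(1/149))*(1/6489) = (-21807 + 54*149)*(1/6489) = (-21807 + 8046)*(1/6489) = -13761*1/6489 = -1529/721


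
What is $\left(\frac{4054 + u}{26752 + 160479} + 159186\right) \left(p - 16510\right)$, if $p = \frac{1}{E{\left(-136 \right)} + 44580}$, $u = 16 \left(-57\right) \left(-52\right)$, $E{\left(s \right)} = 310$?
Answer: $- \frac{1004054701857652098}{382036345} \approx -2.6282 \cdot 10^{9}$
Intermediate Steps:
$u = 47424$ ($u = \left(-912\right) \left(-52\right) = 47424$)
$p = \frac{1}{44890}$ ($p = \frac{1}{310 + 44580} = \frac{1}{44890} \approx 2.2277 \cdot 10^{-5}$)
$\left(\frac{4054 + u}{26752 + 160479} + 159186\right) \left(p - 16510\right) = \left(\frac{4054 + 47424}{26752 + 160479} + 159186\right) \left(\frac{1}{44890} - 16510\right) = \left(\frac{51478}{187231} + 159186\right) \left(- \frac{741133899}{44890}\right) = \frac{29804605444}{187231} \left(- \frac{741133899}{44890}\right) = - \frac{1004054701857652098}{382036345}$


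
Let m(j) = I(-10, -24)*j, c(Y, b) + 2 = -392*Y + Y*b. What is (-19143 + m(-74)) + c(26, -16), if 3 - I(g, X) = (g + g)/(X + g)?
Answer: -508835/17 ≈ -29931.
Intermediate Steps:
I(g, X) = 3 - 2*g/(X + g) (I(g, X) = 3 - (g + g)/(X + g) = 3 - 2*g/(X + g))
c(Y, b) = -2 - 392*Y + Y*b (c(Y, b) = -2 + (-392*Y + Y*b) = -2 - 392*Y + Y*b)
m(j) = 41*j/17 (m(j) = ((-10 + 3*(-24))/(-24 - 10))*j = ((-10 - 72)/(-34))*j = (-1/34*(-82))*j = 41*j/17)
(-19143 + m(-74)) + c(26, -16) = (-19143 + (41/17)*(-74)) + (-2 - 392*26 + 26*(-16)) = (-19143 - 3034/17) + (-2 - 10192 - 416) = -328465/17 - 10610 = -508835/17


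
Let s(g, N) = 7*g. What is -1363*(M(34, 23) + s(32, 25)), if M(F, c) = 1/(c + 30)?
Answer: -16182899/53 ≈ -3.0534e+5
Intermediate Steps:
M(F, c) = 1/(30 + c)
-1363*(M(34, 23) + s(32, 25)) = -1363*(1/(30 + 23) + 7*32) = -1363*(1/53 + 224) = -1363*11873/53 = -16182899/53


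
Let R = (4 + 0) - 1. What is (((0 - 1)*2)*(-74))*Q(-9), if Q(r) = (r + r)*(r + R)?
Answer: 15984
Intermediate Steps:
R = 3 (R = 4 - 1 = 3)
Q(r) = 2*r*(3 + r) (Q(r) = (r + r)*(r + 3) = (2*r)*(3 + r) = 2*r*(3 + r))
(((0 - 1)*2)*(-74))*Q(-9) = (((0 - 1)*2)*(-74))*(2*(-9)*(3 - 9)) = (-1*2*(-74))*(2*(-9)*(-6)) = -2*(-74)*108 = 148*108 = 15984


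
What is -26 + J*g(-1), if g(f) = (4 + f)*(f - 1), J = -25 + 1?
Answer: 118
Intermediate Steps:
J = -24
g(f) = (-1 + f)*(4 + f) (g(f) = (4 + f)*(-1 + f) = (-1 + f)*(4 + f))
-26 + J*g(-1) = -26 - 24*(-4 + (-1)² + 3*(-1)) = -26 - 24*(-4 + 1 - 3) = -26 - 24*(-6) = -26 + 144 = 118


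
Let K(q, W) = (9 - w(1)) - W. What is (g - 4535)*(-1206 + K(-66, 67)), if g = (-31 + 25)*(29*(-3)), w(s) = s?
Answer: 5076445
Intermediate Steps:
g = 522 (g = -6*(-87) = 522)
K(q, W) = 8 - W (K(q, W) = (9 - 1*1) - W = (9 - 1) - W = 8 - W)
(g - 4535)*(-1206 + K(-66, 67)) = (522 - 4535)*(-1206 + (8 - 1*67)) = -4013*(-1206 + (8 - 67)) = -4013*(-1206 - 59) = -4013*(-1265) = 5076445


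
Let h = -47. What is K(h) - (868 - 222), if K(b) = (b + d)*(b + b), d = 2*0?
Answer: 3772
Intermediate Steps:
d = 0
K(b) = 2*b² (K(b) = (b + 0)*(b + b) = b*(2*b) = 2*b²)
K(h) - (868 - 222) = 2*(-47)² - (868 - 222) = 2*2209 - 1*646 = 4418 - 646 = 3772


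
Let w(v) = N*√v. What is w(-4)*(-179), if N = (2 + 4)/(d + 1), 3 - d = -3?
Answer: -2148*I/7 ≈ -306.86*I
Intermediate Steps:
d = 6 (d = 3 - 1*(-3) = 3 + 3 = 6)
N = 6/7 (N = (2 + 4)/(6 + 1) = 6/7 ≈ 0.85714)
w(v) = 6*√v/7
w(-4)*(-179) = (6*√(-4)/7)*(-179) = (6*(2*I)/7)*(-179) = (12*I/7)*(-179) = -2148*I/7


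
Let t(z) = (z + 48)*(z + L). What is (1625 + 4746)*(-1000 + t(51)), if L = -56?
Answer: -9524645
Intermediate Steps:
t(z) = (-56 + z)*(48 + z) (t(z) = (z + 48)*(z - 56) = (48 + z)*(-56 + z) = (-56 + z)*(48 + z))
(1625 + 4746)*(-1000 + t(51)) = (1625 + 4746)*(-1000 + (-2688 + 51² - 8*51)) = 6371*(-1000 + (-2688 + 2601 - 408)) = 6371*(-1000 - 495) = 6371*(-1495) = -9524645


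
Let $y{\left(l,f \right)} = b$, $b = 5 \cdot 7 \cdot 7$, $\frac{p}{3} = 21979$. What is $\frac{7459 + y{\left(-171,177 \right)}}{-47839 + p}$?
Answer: $\frac{3852}{9049} \approx 0.42568$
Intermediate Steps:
$p = 65937$ ($p = 3 \cdot 21979 = 65937$)
$b = 245$ ($b = 35 \cdot 7 = 245$)
$y{\left(l,f \right)} = 245$
$\frac{7459 + y{\left(-171,177 \right)}}{-47839 + p} = \frac{7459 + 245}{-47839 + 65937} = \frac{7704}{18098} = 7704 \cdot \frac{1}{18098} = \frac{3852}{9049}$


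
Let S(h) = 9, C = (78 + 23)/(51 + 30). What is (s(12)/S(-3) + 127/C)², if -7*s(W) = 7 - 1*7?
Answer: 105822369/10201 ≈ 10374.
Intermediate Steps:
C = 101/81 ≈ 1.2469
s(W) = 0 (s(W) = -(7 - 1*7)/7 = -(7 - 7)/7 = -⅐*0 = 0)
(s(12)/S(-3) + 127/C)² = (0/9 + 127/(101/81))² = (0*(⅑) + 127*(81/101))² = (0 + 10287/101)² = (10287/101)² = 105822369/10201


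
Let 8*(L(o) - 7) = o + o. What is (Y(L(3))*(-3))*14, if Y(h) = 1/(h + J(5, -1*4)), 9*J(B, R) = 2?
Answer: -216/41 ≈ -5.2683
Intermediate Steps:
J(B, R) = 2/9 (J(B, R) = (1/9)*2 = 2/9)
L(o) = 7 + o/4 (L(o) = 7 + (o + o)/8 = 7 + (2*o)/8 = 7 + o/4)
Y(h) = 1/(2/9 + h) (Y(h) = 1/(h + 2/9) = 1/(2/9 + h))
(Y(L(3))*(-3))*14 = ((9/(2 + 9*(7 + (1/4)*3)))*(-3))*14 = ((9/(2 + 9*(7 + 3/4)))*(-3))*14 = ((9/(2 + 9*(31/4)))*(-3))*14 = ((9/(2 + 279/4))*(-3))*14 = ((9/(287/4))*(-3))*14 = ((9*(4/287))*(-3))*14 = ((36/287)*(-3))*14 = -108/287*14 = -216/41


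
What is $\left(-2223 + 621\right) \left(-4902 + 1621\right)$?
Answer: $5256162$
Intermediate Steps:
$\left(-2223 + 621\right) \left(-4902 + 1621\right) = \left(-1602\right) \left(-3281\right) = 5256162$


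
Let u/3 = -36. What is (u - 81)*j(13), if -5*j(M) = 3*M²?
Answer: 95823/5 ≈ 19165.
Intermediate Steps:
u = -108 (u = 3*(-36) = -108)
j(M) = -3*M²/5
(u - 81)*j(13) = (-108 - 81)*(-⅗*13²) = -(-567)*169/5 = -189*(-507/5) = 95823/5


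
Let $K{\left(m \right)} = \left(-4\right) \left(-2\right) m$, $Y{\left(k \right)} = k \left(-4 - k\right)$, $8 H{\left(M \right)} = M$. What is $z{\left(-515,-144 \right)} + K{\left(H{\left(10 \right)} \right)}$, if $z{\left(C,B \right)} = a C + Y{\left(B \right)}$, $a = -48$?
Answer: $4570$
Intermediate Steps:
$H{\left(M \right)} = \frac{M}{8}$
$K{\left(m \right)} = 8 m$
$z{\left(C,B \right)} = - 48 C - B \left(4 + B\right)$
$z{\left(-515,-144 \right)} + K{\left(H{\left(10 \right)} \right)} = \left(\left(-48\right) \left(-515\right) - - 144 \left(4 - 144\right)\right) + 8 \cdot \frac{1}{8} \cdot 10 = \left(24720 - \left(-144\right) \left(-140\right)\right) + 8 \cdot \frac{5}{4} = \left(24720 - 20160\right) + 10 = 4560 + 10 = 4570$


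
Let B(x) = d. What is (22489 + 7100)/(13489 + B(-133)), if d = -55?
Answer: 9863/4478 ≈ 2.2025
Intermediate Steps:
B(x) = -55
(22489 + 7100)/(13489 + B(-133)) = (22489 + 7100)/(13489 - 55) = 29589/13434 = 29589*(1/13434) = 9863/4478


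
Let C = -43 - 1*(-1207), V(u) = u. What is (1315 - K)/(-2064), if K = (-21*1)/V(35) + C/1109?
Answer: -3644591/5722440 ≈ -0.63689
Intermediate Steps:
C = 1164 (C = -43 + 1207 = 1164)
K = 2493/5545 (K = -21*1/35 + 1164/1109 = -21*1/35 + 1164*(1/1109) = -⅗ + 1164/1109 = 2493/5545 ≈ 0.44959)
(1315 - K)/(-2064) = (1315 - 1*2493/5545)/(-2064) = (1315 - 2493/5545)*(-1/2064) = (7289182/5545)*(-1/2064) = -3644591/5722440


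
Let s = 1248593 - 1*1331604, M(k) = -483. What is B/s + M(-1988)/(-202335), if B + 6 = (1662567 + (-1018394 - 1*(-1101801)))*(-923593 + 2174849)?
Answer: -21049203369652377/799810985 ≈ -2.6318e+7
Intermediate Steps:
B = 2184660443338 (B = -6 + (1662567 + (-1018394 - 1*(-1101801)))*(-923593 + 2174849) = -6 + (1662567 + (-1018394 + 1101801))*1251256 = -6 + (1662567 + 83407)*1251256 = -6 + 1745974*1251256 = -6 + 2184660443344 = 2184660443338)
s = -83011 (s = 1248593 - 1331604 = -83011)
B/s + M(-1988)/(-202335) = 2184660443338/(-83011) - 483/(-202335) = 2184660443338*(-1/83011) - 483*(-1/202335) = -2184660443338/83011 + 23/9635 = -21049203369652377/799810985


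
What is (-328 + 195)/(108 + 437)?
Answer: -133/545 ≈ -0.24404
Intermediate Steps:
(-328 + 195)/(108 + 437) = -133/545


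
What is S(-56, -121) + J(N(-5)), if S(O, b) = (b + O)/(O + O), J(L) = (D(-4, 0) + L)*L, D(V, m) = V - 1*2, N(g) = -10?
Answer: 18097/112 ≈ 161.58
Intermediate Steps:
D(V, m) = -2 + V (D(V, m) = V - 2 = -2 + V)
J(L) = L*(-6 + L) (J(L) = ((-2 - 4) + L)*L = (-6 + L)*L = L*(-6 + L))
S(O, b) = (O + b)/(2*O) (S(O, b) = (O + b)/((2*O)) = (O + b)*(1/(2*O)) = (O + b)/(2*O))
S(-56, -121) + J(N(-5)) = (½)*(-56 - 121)/(-56) - 10*(-6 - 10) = (½)*(-1/56)*(-177) - 10*(-16) = 177/112 + 160 = 18097/112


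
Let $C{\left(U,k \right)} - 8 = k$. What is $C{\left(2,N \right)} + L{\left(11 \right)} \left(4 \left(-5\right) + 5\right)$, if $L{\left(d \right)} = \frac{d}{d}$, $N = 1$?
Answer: $-6$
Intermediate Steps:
$C{\left(U,k \right)} = 8 + k$
$L{\left(d \right)} = 1$
$C{\left(2,N \right)} + L{\left(11 \right)} \left(4 \left(-5\right) + 5\right) = \left(8 + 1\right) + 1 \left(4 \left(-5\right) + 5\right) = 9 + 1 \left(-20 + 5\right) = 9 + 1 \left(-15\right) = 9 - 15 = -6$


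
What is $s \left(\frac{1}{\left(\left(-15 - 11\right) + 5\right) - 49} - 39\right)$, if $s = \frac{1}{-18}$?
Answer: $\frac{2731}{1260} \approx 2.1675$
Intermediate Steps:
$s = - \frac{1}{18} \approx -0.055556$
$s \left(\frac{1}{\left(\left(-15 - 11\right) + 5\right) - 49} - 39\right) = - \frac{\frac{1}{\left(\left(-15 - 11\right) + 5\right) - 49} - 39}{18} = - \frac{\frac{1}{\left(-26 + 5\right) - 49} - 39}{18} = - \frac{\frac{1}{-21 - 49} - 39}{18} = - \frac{\frac{1}{-70} - 39}{18} = - \frac{- \frac{1}{70} - 39}{18} = \left(- \frac{1}{18}\right) \left(- \frac{2731}{70}\right) = \frac{2731}{1260}$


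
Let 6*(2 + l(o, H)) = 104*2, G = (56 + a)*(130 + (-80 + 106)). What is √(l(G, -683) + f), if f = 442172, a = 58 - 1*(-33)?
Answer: √3979842/3 ≈ 664.98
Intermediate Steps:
a = 91 (a = 58 + 33 = 91)
G = 22932 (G = (56 + 91)*(130 + (-80 + 106)) = 147*(130 + 26) = 147*156 = 22932)
l(o, H) = 98/3 (l(o, H) = -2 + (104*2)/6 = -2 + (⅙)*208 = -2 + 104/3 = 98/3)
√(l(G, -683) + f) = √(98/3 + 442172) = √(1326614/3) = √3979842/3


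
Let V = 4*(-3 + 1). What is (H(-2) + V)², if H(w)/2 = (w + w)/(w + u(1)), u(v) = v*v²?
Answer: 0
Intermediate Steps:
u(v) = v³
H(w) = 4*w/(1 + w) (H(w) = 2*((w + w)/(w + 1³)) = 2*((2*w)/(w + 1)) = 2*((2*w)/(1 + w)) = 2*(2*w/(1 + w)) = 4*w/(1 + w))
V = -8 (V = 4*(-2) = -8)
(H(-2) + V)² = (4*(-2)/(1 - 2) - 8)² = (4*(-2)/(-1) - 8)² = (4*(-2)*(-1) - 8)² = (8 - 8)² = 0² = 0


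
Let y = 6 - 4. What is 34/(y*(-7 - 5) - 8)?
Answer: -17/16 ≈ -1.0625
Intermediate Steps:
y = 2
34/(y*(-7 - 5) - 8) = 34/(2*(-7 - 5) - 8) = 34/(2*(-12) - 8) = 34/(-24 - 8) = 34/(-32) = 34*(-1/32) = -17/16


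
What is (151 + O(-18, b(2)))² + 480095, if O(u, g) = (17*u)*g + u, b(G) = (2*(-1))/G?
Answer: 672816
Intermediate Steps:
b(G) = -2/G
O(u, g) = u + 17*g*u (O(u, g) = 17*g*u + u = u + 17*g*u)
(151 + O(-18, b(2)))² + 480095 = (151 - 18*(1 + 17*(-2/2)))² + 480095 = (151 - 18*(1 + 17*(-2*½)))² + 480095 = (151 - 18*(1 + 17*(-1)))² + 480095 = (151 - 18*(1 - 17))² + 480095 = (151 - 18*(-16))² + 480095 = (151 + 288)² + 480095 = 439² + 480095 = 192721 + 480095 = 672816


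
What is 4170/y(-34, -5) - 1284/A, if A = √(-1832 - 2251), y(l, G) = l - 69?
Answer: -4170/103 + 428*I*√4083/1361 ≈ -40.485 + 20.094*I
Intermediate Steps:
y(l, G) = -69 + l
A = I*√4083 (A = √(-4083) = I*√4083 ≈ 63.898*I)
4170/y(-34, -5) - 1284/A = 4170/(-69 - 34) - 1284*(-I*√4083/4083) = 4170/(-103) - (-428)*I*√4083/1361 = 4170*(-1/103) + 428*I*√4083/1361 = -4170/103 + 428*I*√4083/1361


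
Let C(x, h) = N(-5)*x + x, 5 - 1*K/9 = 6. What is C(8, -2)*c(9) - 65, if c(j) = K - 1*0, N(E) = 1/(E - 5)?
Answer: -649/5 ≈ -129.80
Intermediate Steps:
K = -9 (K = 45 - 9*6 = 45 - 54 = -9)
N(E) = 1/(-5 + E)
C(x, h) = 9*x/10 (C(x, h) = x/(-5 - 5) + x = x/(-10) + x = -x/10 + x = 9*x/10)
c(j) = -9 (c(j) = -9 - 1*0 = -9 + 0 = -9)
C(8, -2)*c(9) - 65 = ((9/10)*8)*(-9) - 65 = (36/5)*(-9) - 65 = -324/5 - 65 = -649/5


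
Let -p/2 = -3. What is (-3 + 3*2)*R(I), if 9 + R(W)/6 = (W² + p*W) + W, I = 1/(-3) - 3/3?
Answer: -298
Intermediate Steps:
p = 6 (p = -2*(-3) = 6)
I = -4/3 (I = 1*(-⅓) - 3*⅓ = -⅓ - 1 = -4/3 ≈ -1.3333)
R(W) = -54 + 6*W² + 42*W (R(W) = -54 + 6*((W² + 6*W) + W) = -54 + 6*(W² + 7*W) = -54 + (6*W² + 42*W) = -54 + 6*W² + 42*W)
(-3 + 3*2)*R(I) = (-3 + 3*2)*(-54 + 6*(-4/3)² + 42*(-4/3)) = (-3 + 6)*(-54 + 6*(16/9) - 56) = 3*(-54 + 32/3 - 56) = 3*(-298/3) = -298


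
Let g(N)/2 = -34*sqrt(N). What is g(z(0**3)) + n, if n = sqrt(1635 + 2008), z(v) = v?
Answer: sqrt(3643) ≈ 60.357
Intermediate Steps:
n = sqrt(3643) ≈ 60.357
g(N) = -68*sqrt(N) (g(N) = 2*(-34*sqrt(N)) = -68*sqrt(N))
g(z(0**3)) + n = -68*sqrt(0**3) + sqrt(3643) = -68*sqrt(0) + sqrt(3643) = -68*0 + sqrt(3643) = 0 + sqrt(3643) = sqrt(3643)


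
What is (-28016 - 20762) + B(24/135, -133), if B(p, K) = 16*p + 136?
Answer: -2188762/45 ≈ -48639.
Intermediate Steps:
B(p, K) = 136 + 16*p
(-28016 - 20762) + B(24/135, -133) = (-28016 - 20762) + (136 + 16*(24/135)) = -48778 + (136 + 16*(24*(1/135))) = -48778 + (136 + 16*(8/45)) = -48778 + (136 + 128/45) = -48778 + 6248/45 = -2188762/45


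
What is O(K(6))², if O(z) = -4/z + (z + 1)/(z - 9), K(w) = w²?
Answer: 1156/729 ≈ 1.5857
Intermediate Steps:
O(z) = -4/z + (1 + z)/(-9 + z)
O(K(6))² = ((36 + (6²)² - 3*6²)/((6²)*(-9 + 6²)))² = ((36 + 36² - 3*36)/(36*(-9 + 36)))² = ((1/36)*(36 + 1296 - 108)/27)² = ((1/36)*(1/27)*1224)² = (34/27)² = 1156/729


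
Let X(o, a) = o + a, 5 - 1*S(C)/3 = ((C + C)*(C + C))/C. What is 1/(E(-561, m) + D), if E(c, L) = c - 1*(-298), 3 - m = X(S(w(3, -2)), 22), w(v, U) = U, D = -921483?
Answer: -1/921746 ≈ -1.0849e-6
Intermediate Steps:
S(C) = 15 - 12*C (S(C) = 15 - 3*(C + C)*(C + C)/C = 15 - 3*(2*C)*(2*C)/C = 15 - 3*4*C²/C = 15 - 12*C)
X(o, a) = a + o
m = -58 (m = 3 - (22 + (15 - 12*(-2))) = 3 - (22 + (15 + 24)) = 3 - (22 + 39) = 3 - 1*61 = 3 - 61 = -58)
E(c, L) = 298 + c (E(c, L) = c + 298 = 298 + c)
1/(E(-561, m) + D) = 1/((298 - 561) - 921483) = 1/(-263 - 921483) = 1/(-921746) = -1/921746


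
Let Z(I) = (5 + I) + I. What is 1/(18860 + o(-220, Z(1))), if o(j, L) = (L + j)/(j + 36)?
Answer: 184/3470453 ≈ 5.3019e-5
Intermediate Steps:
Z(I) = 5 + 2*I
o(j, L) = (L + j)/(36 + j)
1/(18860 + o(-220, Z(1))) = 1/(18860 + ((5 + 2*1) - 220)/(36 - 220)) = 1/(18860 + ((5 + 2) - 220)/(-184)) = 1/(18860 - (7 - 220)/184) = 1/(18860 - 1/184*(-213)) = 1/(18860 + 213/184) = 1/(3470453/184) = 184/3470453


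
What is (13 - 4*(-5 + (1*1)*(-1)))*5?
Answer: 185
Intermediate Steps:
(13 - 4*(-5 + (1*1)*(-1)))*5 = (13 - 4*(-5 + 1*(-1)))*5 = (13 - 4*(-5 - 1))*5 = (13 - 4*(-6))*5 = (13 + 24)*5 = 37*5 = 185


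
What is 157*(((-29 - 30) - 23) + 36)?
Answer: -7222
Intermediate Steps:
157*(((-29 - 30) - 23) + 36) = 157*((-59 - 23) + 36) = 157*(-82 + 36) = 157*(-46) = -7222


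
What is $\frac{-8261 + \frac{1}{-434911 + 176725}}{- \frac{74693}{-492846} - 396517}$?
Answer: $\frac{175196448165127}{8409193009650359} \approx 0.020834$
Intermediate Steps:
$\frac{-8261 + \frac{1}{-434911 + 176725}}{- \frac{74693}{-492846} - 396517} = \frac{-8261 + \frac{1}{-258186}}{\left(-74693\right) \left(- \frac{1}{492846}\right) - 396517} = \frac{-8261 - \frac{1}{258186}}{\frac{74693}{492846} - 396517} = - \frac{2132874547}{258186 \left(- \frac{195421742689}{492846}\right)} = \left(- \frac{2132874547}{258186}\right) \left(- \frac{492846}{195421742689}\right) = \frac{175196448165127}{8409193009650359}$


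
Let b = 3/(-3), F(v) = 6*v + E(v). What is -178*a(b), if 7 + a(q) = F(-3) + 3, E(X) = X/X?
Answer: 3738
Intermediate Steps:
E(X) = 1
F(v) = 1 + 6*v (F(v) = 6*v + 1 = 1 + 6*v)
b = -1 (b = 3*(-⅓) = -1)
a(q) = -21 (a(q) = -7 + ((1 + 6*(-3)) + 3) = -7 + ((1 - 18) + 3) = -7 + (-17 + 3) = -7 - 14 = -21)
-178*a(b) = -178*(-21) = 3738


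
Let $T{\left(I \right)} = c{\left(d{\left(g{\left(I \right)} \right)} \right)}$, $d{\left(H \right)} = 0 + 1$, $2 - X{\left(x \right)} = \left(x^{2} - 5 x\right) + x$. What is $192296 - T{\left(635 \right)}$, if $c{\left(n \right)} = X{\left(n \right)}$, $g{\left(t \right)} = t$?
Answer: $192291$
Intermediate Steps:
$X{\left(x \right)} = 2 - x^{2} + 4 x$ ($X{\left(x \right)} = 2 - \left(\left(x^{2} - 5 x\right) + x\right) = 2 - \left(x^{2} - 4 x\right) = 2 - x^{2} + 4 x$)
$d{\left(H \right)} = 1$
$c{\left(n \right)} = 2 - n^{2} + 4 n$
$T{\left(I \right)} = 5$ ($T{\left(I \right)} = 2 - 1^{2} + 4 \cdot 1 = 2 - 1 + 4 = 5$)
$192296 - T{\left(635 \right)} = 192296 - 5 = 192291$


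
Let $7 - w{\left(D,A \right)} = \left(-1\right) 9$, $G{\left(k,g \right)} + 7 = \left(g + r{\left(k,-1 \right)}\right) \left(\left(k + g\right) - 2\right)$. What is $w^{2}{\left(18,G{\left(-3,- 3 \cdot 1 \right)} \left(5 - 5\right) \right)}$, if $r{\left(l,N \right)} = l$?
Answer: $256$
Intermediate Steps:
$G{\left(k,g \right)} = -7 + \left(g + k\right) \left(-2 + g + k\right)$ ($G{\left(k,g \right)} = -7 + \left(g + k\right) \left(\left(k + g\right) - 2\right) = -7 + \left(g + k\right) \left(\left(g + k\right) - 2\right) = -7 + \left(g + k\right) \left(-2 + g + k\right)$)
$w{\left(D,A \right)} = 16$ ($w{\left(D,A \right)} = 7 - \left(-1\right) 9 = 7 - -9 = 7 + 9 = 16$)
$w^{2}{\left(18,G{\left(-3,- 3 \cdot 1 \right)} \left(5 - 5\right) \right)} = 16^{2} = 256$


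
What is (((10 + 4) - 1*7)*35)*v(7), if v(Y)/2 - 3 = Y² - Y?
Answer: 22050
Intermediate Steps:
v(Y) = 6 - 2*Y + 2*Y² (v(Y) = 6 + 2*(Y² - Y) = 6 + (-2*Y + 2*Y²) = 6 - 2*Y + 2*Y²)
(((10 + 4) - 1*7)*35)*v(7) = (((10 + 4) - 1*7)*35)*(6 - 2*7 + 2*7²) = ((14 - 7)*35)*(6 - 14 + 2*49) = (7*35)*(6 - 14 + 98) = 245*90 = 22050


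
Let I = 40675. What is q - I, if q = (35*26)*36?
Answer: -7915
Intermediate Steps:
q = 32760 (q = 910*36 = 32760)
q - I = 32760 - 1*40675 = 32760 - 40675 = -7915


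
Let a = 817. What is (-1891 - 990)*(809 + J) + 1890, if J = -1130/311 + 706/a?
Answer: -13713965503/5909 ≈ -2.3209e+6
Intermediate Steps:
J = -703644/254087 (J = -1130/311 + 706/817 = -703644/254087 ≈ -2.7693)
(-1891 - 990)*(809 + J) + 1890 = (-1891 - 990)*(809 - 703644/254087) + 1890 = -2881*204852739/254087 + 1890 = -13725133513/5909 + 1890 = -13713965503/5909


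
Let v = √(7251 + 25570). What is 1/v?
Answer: √32821/32821 ≈ 0.0055198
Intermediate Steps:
v = √32821 ≈ 181.17
1/v = 1/(√32821) = √32821/32821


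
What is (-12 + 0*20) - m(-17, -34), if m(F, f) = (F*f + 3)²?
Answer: -337573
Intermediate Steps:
m(F, f) = (3 + F*f)²
(-12 + 0*20) - m(-17, -34) = (-12 + 0*20) - (3 - 17*(-34))² = (-12 + 0) - (3 + 578)² = -12 - 1*581² = -12 - 1*337561 = -12 - 337561 = -337573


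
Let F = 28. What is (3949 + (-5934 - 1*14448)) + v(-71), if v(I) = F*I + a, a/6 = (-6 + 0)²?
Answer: -18205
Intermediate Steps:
a = 216 (a = 6*(-6 + 0)² = 6*(-6)² = 6*36 = 216)
v(I) = 216 + 28*I (v(I) = 28*I + 216 = 216 + 28*I)
(3949 + (-5934 - 1*14448)) + v(-71) = (3949 + (-5934 - 1*14448)) + (216 + 28*(-71)) = (3949 + (-5934 - 14448)) + (216 - 1988) = (3949 - 20382) - 1772 = -16433 - 1772 = -18205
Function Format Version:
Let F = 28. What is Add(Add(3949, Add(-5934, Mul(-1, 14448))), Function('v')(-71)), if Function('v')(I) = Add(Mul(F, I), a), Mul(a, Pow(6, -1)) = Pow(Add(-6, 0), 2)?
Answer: -18205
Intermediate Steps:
a = 216 (a = Mul(6, Pow(Add(-6, 0), 2)) = Mul(6, Pow(-6, 2)) = Mul(6, 36) = 216)
Function('v')(I) = Add(216, Mul(28, I)) (Function('v')(I) = Add(Mul(28, I), 216) = Add(216, Mul(28, I)))
Add(Add(3949, Add(-5934, Mul(-1, 14448))), Function('v')(-71)) = Add(Add(3949, Add(-5934, Mul(-1, 14448))), Add(216, Mul(28, -71))) = Add(Add(3949, Add(-5934, -14448)), Add(216, -1988)) = Add(Add(3949, -20382), -1772) = Add(-16433, -1772) = -18205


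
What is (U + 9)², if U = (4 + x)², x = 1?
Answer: 1156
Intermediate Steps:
U = 25 (U = (4 + 1)² = 5² = 25)
(U + 9)² = (25 + 9)² = 34² = 1156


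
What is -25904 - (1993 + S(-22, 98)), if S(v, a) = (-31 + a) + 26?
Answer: -27990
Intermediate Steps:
S(v, a) = -5 + a
-25904 - (1993 + S(-22, 98)) = -25904 - (1993 + (-5 + 98)) = -25904 - (1993 + 93) = -25904 - 1*2086 = -25904 - 2086 = -27990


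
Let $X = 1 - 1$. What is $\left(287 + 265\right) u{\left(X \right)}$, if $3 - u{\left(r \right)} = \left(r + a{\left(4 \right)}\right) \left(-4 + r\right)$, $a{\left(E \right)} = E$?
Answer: $10488$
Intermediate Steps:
$X = 0$
$u{\left(r \right)} = 3 - \left(-4 + r\right) \left(4 + r\right)$ ($u{\left(r \right)} = 3 - \left(r + 4\right) \left(-4 + r\right) = 3 - \left(4 + r\right) \left(-4 + r\right) = 3 - \left(-4 + r\right) \left(4 + r\right)$)
$\left(287 + 265\right) u{\left(X \right)} = \left(287 + 265\right) \left(19 - 0^{2}\right) = 552 \left(19 - 0\right) = 552 \left(19 + 0\right) = 552 \cdot 19 = 10488$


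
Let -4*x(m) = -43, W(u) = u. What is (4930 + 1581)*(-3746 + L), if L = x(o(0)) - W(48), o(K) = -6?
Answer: -98530963/4 ≈ -2.4633e+7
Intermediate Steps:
x(m) = 43/4 (x(m) = -¼*(-43) = 43/4)
L = -149/4 (L = 43/4 - 1*48 = 43/4 - 48 = -149/4 ≈ -37.250)
(4930 + 1581)*(-3746 + L) = (4930 + 1581)*(-3746 - 149/4) = 6511*(-15133/4) = -98530963/4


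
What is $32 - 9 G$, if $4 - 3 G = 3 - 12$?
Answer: $-7$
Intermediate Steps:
$G = \frac{13}{3}$ ($G = \frac{4}{3} - \frac{3 - 12}{3} = \frac{4}{3} - -3 = \frac{4}{3} + 3 = \frac{13}{3} \approx 4.3333$)
$32 - 9 G = 32 - 39 = -7$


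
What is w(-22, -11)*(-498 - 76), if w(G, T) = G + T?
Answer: 18942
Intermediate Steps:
w(-22, -11)*(-498 - 76) = (-22 - 11)*(-498 - 76) = -33*(-574) = 18942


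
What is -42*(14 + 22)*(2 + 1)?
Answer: -4536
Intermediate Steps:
-42*(14 + 22)*(2 + 1) = -42*36*3 = -42*108 = -14*324 = -4536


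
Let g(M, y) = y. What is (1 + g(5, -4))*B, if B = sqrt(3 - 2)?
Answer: -3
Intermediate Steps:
B = 1 (B = sqrt(1) = 1)
(1 + g(5, -4))*B = (1 - 4)*1 = -3*1 = -3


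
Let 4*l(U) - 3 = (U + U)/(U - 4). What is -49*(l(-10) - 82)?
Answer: 15855/4 ≈ 3963.8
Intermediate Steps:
l(U) = ¾ + U/(2*(-4 + U)) (l(U) = ¾ + ((U + U)/(U - 4))/4 = ¾ + ((2*U)/(-4 + U))/4 = ¾ + (2*U/(-4 + U))/4 = ¾ + U/(2*(-4 + U)))
-49*(l(-10) - 82) = -49*((-12 + 5*(-10))/(4*(-4 - 10)) - 82) = -49*((¼)*(-12 - 50)/(-14) - 82) = -49*((¼)*(-1/14)*(-62) - 82) = -49*(31/28 - 82) = -49*(-2265/28) = 15855/4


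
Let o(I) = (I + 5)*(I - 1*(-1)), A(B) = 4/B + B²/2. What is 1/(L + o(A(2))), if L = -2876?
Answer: -1/2831 ≈ -0.00035323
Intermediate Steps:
A(B) = B²/2 + 4/B (A(B) = 4/B + B²*(½) = 4/B + B²/2 = B²/2 + 4/B)
o(I) = (1 + I)*(5 + I) (o(I) = (5 + I)*(I + 1) = (5 + I)*(1 + I) = (1 + I)*(5 + I))
1/(L + o(A(2))) = 1/(-2876 + (5 + ((½)*(8 + 2³)/2)² + 6*((½)*(8 + 2³)/2))) = 1/(-2876 + (5 + ((½)*(½)*(8 + 8))² + 6*((½)*(½)*(8 + 8)))) = 1/(-2876 + (5 + ((½)*(½)*16)² + 6*((½)*(½)*16))) = 1/(-2876 + (5 + 4² + 6*4)) = 1/(-2876 + (5 + 16 + 24)) = 1/(-2876 + 45) = 1/(-2831) = -1/2831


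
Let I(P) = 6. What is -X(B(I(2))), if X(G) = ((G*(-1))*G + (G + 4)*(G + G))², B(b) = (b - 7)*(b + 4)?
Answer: -400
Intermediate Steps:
B(b) = (-7 + b)*(4 + b)
X(G) = (-G² + 2*G*(4 + G))² (X(G) = ((-G)*G + (4 + G)*(2*G))² = (-G² + 2*G*(4 + G))²)
-X(B(I(2))) = -(-28 + 6² - 3*6)²*(8 + (-28 + 6² - 3*6))² = -(-28 + 36 - 18)²*(8 + (-28 + 36 - 18))² = -(-10)²*(8 - 10)² = -100*(-2)² = -100*4 = -1*400 = -400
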